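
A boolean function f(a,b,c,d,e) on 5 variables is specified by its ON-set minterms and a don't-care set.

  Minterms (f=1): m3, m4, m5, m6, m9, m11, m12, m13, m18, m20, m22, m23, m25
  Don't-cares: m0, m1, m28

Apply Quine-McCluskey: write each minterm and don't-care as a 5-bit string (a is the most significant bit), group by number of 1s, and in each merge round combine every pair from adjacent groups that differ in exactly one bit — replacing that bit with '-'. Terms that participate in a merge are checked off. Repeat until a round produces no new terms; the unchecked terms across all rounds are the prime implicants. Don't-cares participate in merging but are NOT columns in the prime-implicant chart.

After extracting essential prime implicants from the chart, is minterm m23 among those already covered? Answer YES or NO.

YES

Round 0: 00000✓ 00001✓ 00011✓ 00100✓ 00101✓ 00110✓ 01001✓ 01011✓ 01100✓ 01101✓ 10010✓ 10100✓ 10110✓ 10111✓ 11001✓ 11100✓
Round 1: -0100✓ -0110✓ -1001 -1100✓ 0-001✓ 0-011✓ 0-100✓ 0-101✓ 00-00✓ 00-01✓ 000-1✓ 0000-✓ 001-0✓ 0010-✓ 01-01✓ 010-1✓ 0110-✓ 1-100✓ 10-10 101-0✓ 1011-
Round 2: --100 -01-0 0--01 0-0-1 0-10- 00-0-
PIs = {--100, -01-0, -1001, 0--01, 0-0-1, 0-10-, 00-0-, 10-10, 1011-}
Coverage chart:
  m3: 0-0-1 ←essential
  m4: --100,-01-0,0-10-,00-0-
  m5: 0--01,0-10-,00-0-
  m6: -01-0 ←essential
  m9: -1001,0--01,0-0-1
  m11: 0-0-1 ←essential
  m12: --100,0-10-
  m13: 0--01,0-10-
  m18: 10-10 ←essential
  m20: --100,-01-0
  m22: -01-0,10-10,1011-
  m23: 1011- ←essential
  m25: -1001 ←essential
Essential: -01-0, -1001, 0-0-1, 10-10, 1011-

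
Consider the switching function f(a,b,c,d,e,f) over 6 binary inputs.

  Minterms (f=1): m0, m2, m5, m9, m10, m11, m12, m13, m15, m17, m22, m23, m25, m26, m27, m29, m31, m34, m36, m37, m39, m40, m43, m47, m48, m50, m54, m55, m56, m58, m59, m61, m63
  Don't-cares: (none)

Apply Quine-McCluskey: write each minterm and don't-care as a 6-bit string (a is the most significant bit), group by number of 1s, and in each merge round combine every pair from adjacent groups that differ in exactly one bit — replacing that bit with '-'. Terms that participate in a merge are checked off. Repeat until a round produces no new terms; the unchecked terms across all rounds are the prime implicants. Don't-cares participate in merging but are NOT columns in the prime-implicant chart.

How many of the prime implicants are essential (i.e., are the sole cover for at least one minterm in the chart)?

[col 0] 000000*, 000010*, 000101*, 001001*, 001010*, 001011*, 001100*, 001101*, 001111*, 010001*, 010110*, 010111*, 011001*, 011010*, 011011*, 011101*, 011111*, 100010*, 100100*, 100101*, 100111*, 101000*, 101011*, 101111*, 110000*, 110010*, 110110*, 110111*, 111000*, 111010*, 111011*, 111101*, 111111*
[col 1] -00010, -00101, -01011*, -01111*, -10110*, -10111*, -11010*, -11011*, -11101*, -11111*, 0-1001*, 0-1010*, 0-1011*, 0-1101*, 0-1111*, 00-010, 00-101, 0000-0, 001-01*, 001-11*, 0010-1*, 00101-*, 0011-1*, 00110-, 01-001, 01-111*, 01011-*, 011-01*, 011-11*, 0110-1*, 01101-*, 0111-1*, 1-0010, 1-0111*, 1-1000, 1-1011*, 1-1111*, 10-111*, 1001-1, 10010-, 101-11*, 11-000*, 11-010*, 11-111*, 110-10, 1100-0*, 11011-*, 111-11*, 1110-0*, 11101-*, 1111-1*
[col 2] --1011*, --1111*, -01-11*, -1-111, -1011-, -11-11*, -1101-, -111-1, 0-1-01*, 0-1-11*, 0-10-1*, 0-101-, 0-11-1*, 001--1*, 011--1*, 1--111, 1-1-11*, 11-0-0
[col 3] --1-11, 0-1--1
Prime implicants: --1-11, -00010, -00101, -1-111, -1011-, -1101-, -111-1, 0-1--1, 0-101-, 00-010, 00-101, 0000-0, 00110-, 01-001, 1--111, 1-0010, 1-1000, 1001-1, 10010-, 11-0-0, 110-10
PI chart (minterm → PIs covering it):
  0 | 0000-0  (sole → essential)
  2 | -00010,00-010,0000-0
  5 | -00101,00-101
  9 | 0-1--1  (sole → essential)
  10 | 0-101-,00-010
  11 | --1-11,0-1--1,0-101-
  12 | 00110-  (sole → essential)
  13 | 0-1--1,00-101,00110-
  15 | --1-11,0-1--1
  17 | 01-001  (sole → essential)
  22 | -1011-  (sole → essential)
  23 | -1-111,-1011-
  25 | 0-1--1,01-001
  26 | -1101-,0-101-
  27 | --1-11,-1101-,0-1--1,0-101-
  29 | -111-1,0-1--1
  31 | --1-11,-1-111,-111-1,0-1--1
  34 | -00010,1-0010
  36 | 10010-  (sole → essential)
  37 | -00101,1001-1,10010-
  39 | 1--111,1001-1
  40 | 1-1000  (sole → essential)
  43 | --1-11  (sole → essential)
  47 | --1-11,1--111
  48 | 11-0-0  (sole → essential)
  50 | 1-0010,11-0-0,110-10
  54 | -1011-,110-10
  55 | -1-111,-1011-,1--111
  56 | 1-1000,11-0-0
  58 | -1101-,11-0-0
  59 | --1-11,-1101-
  61 | -111-1  (sole → essential)
  63 | --1-11,-1-111,-111-1,1--111
Essential prime implicants: --1-11, -1011-, -111-1, 0-1--1, 0000-0, 00110-, 01-001, 1-1000, 10010-, 11-0-0

10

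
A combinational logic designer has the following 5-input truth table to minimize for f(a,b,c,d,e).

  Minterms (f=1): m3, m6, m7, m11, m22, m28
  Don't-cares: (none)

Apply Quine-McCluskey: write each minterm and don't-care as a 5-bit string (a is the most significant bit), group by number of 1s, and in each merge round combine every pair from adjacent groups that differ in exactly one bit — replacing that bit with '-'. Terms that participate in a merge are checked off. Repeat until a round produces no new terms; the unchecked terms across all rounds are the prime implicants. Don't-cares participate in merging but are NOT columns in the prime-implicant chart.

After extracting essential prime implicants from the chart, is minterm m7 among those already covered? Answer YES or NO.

NO

size-2^0 implicants → 00011(✓)  00110(✓)  00111(✓)  01011(✓)  10110(✓)  11100
size-2^1 implicants → -0110  0-011  00-11  0011-
Unchecked terms (primes): -0110, 0-011, 00-11, 0011-, 11100
Minterm coverage:
  m3 ⊆ 0-011,00-11
  m6 ⊆ -0110,0011-
  m7 ⊆ 00-11,0011-
  m11 ⊆ 0-011 [E]
  m22 ⊆ -0110 [E]
  m28 ⊆ 11100 [E]
E = {-0110, 0-011, 11100}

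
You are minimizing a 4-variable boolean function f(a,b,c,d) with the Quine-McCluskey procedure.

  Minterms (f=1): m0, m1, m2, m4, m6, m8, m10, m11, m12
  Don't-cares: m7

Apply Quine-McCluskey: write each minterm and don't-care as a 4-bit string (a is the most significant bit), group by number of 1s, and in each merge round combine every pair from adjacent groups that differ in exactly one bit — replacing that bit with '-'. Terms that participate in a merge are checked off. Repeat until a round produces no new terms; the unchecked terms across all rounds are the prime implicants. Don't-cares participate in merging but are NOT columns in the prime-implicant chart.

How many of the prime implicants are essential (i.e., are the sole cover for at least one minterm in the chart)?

size-2^0 implicants → 0000(✓)  0001(✓)  0010(✓)  0100(✓)  0110(✓)  0111(✓)  1000(✓)  1010(✓)  1011(✓)  1100(✓)
size-2^1 implicants → -000(✓)  -010(✓)  -100(✓)  0-00(✓)  0-10(✓)  00-0(✓)  000-  01-0(✓)  011-  1-00(✓)  10-0(✓)  101-
size-2^2 implicants → --00  -0-0  0--0
Unchecked terms (primes): --00, -0-0, 0--0, 000-, 011-, 101-
Minterm coverage:
  m0 ⊆ --00,-0-0,0--0,000-
  m1 ⊆ 000- [E]
  m2 ⊆ -0-0,0--0
  m4 ⊆ --00,0--0
  m6 ⊆ 0--0,011-
  m8 ⊆ --00,-0-0
  m10 ⊆ -0-0,101-
  m11 ⊆ 101- [E]
  m12 ⊆ --00 [E]
E = {--00, 000-, 101-}

3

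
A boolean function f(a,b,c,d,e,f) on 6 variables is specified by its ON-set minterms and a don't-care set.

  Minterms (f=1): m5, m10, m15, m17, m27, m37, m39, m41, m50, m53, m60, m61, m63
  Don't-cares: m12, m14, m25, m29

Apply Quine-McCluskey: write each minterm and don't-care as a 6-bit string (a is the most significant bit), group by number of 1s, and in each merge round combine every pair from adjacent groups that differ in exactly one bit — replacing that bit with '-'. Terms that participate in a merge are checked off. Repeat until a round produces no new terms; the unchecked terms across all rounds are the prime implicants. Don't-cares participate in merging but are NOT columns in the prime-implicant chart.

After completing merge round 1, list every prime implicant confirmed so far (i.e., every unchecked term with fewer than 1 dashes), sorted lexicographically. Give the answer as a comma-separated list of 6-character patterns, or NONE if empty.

101001, 110010

[col 0] 000101*, 001010*, 001100*, 001110*, 001111*, 010001*, 011001*, 011011*, 011101*, 100101*, 100111*, 101001, 110010, 110101*, 111100*, 111101*, 111111*
[col 1] -00101, -11101, 001-10, 0011-0, 00111-, 01-001, 011-01, 0110-1, 1-0101, 1001-1, 11-101, 1111-1, 11110-
Prime implicants: -00101, -11101, 001-10, 0011-0, 00111-, 01-001, 011-01, 0110-1, 1-0101, 1001-1, 101001, 11-101, 110010, 1111-1, 11110-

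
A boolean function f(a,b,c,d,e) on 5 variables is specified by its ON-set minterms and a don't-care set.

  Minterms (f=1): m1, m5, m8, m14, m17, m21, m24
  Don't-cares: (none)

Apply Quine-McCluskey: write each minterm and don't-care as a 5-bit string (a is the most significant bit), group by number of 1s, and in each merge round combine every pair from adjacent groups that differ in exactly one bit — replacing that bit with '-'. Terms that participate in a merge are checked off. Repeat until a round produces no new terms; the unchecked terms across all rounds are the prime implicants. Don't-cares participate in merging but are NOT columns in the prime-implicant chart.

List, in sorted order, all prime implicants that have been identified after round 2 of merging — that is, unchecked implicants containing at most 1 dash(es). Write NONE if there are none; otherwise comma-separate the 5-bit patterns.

size-2^0 implicants → 00001(✓)  00101(✓)  01000(✓)  01110  10001(✓)  10101(✓)  11000(✓)
size-2^1 implicants → -0001(✓)  -0101(✓)  -1000  00-01(✓)  10-01(✓)
size-2^2 implicants → -0-01
Unchecked terms (primes): -0-01, -1000, 01110

-1000, 01110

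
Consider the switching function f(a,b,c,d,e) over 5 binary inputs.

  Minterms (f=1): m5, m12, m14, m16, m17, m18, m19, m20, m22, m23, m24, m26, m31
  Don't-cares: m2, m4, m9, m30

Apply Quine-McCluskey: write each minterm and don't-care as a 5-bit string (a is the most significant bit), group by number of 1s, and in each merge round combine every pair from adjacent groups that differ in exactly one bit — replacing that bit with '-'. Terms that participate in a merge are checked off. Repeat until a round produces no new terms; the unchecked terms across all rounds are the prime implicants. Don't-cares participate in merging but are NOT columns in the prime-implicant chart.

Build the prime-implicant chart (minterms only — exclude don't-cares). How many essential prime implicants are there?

4

size-2^0 implicants → 00010(✓)  00100(✓)  00101(✓)  01001  01100(✓)  01110(✓)  10000(✓)  10001(✓)  10010(✓)  10011(✓)  10100(✓)  10110(✓)  10111(✓)  11000(✓)  11010(✓)  11110(✓)  11111(✓)
size-2^1 implicants → -0010  -0100  -1110  0-100  0010-  011-0  1-000(✓)  1-010(✓)  1-110(✓)  1-111(✓)  10-00(✓)  10-10(✓)  10-11(✓)  100-0(✓)  100-1(✓)  1000-(✓)  1001-(✓)  101-0(✓)  1011-(✓)  11-10(✓)  110-0(✓)  1111-(✓)
size-2^2 implicants → 1--10  1-0-0  1-11-  10--0  10-1-  100--
Unchecked terms (primes): -0010, -0100, -1110, 0-100, 0010-, 01001, 011-0, 1--10, 1-0-0, 1-11-, 10--0, 10-1-, 100--
Minterm coverage:
  m5 ⊆ 0010- [E]
  m12 ⊆ 0-100,011-0
  m14 ⊆ -1110,011-0
  m16 ⊆ 1-0-0,10--0,100--
  m17 ⊆ 100-- [E]
  m18 ⊆ -0010,1--10,1-0-0,10--0,10-1-,100--
  m19 ⊆ 10-1-,100--
  m20 ⊆ -0100,10--0
  m22 ⊆ 1--10,1-11-,10--0,10-1-
  m23 ⊆ 1-11-,10-1-
  m24 ⊆ 1-0-0 [E]
  m26 ⊆ 1--10,1-0-0
  m31 ⊆ 1-11- [E]
E = {0010-, 1-0-0, 1-11-, 100--}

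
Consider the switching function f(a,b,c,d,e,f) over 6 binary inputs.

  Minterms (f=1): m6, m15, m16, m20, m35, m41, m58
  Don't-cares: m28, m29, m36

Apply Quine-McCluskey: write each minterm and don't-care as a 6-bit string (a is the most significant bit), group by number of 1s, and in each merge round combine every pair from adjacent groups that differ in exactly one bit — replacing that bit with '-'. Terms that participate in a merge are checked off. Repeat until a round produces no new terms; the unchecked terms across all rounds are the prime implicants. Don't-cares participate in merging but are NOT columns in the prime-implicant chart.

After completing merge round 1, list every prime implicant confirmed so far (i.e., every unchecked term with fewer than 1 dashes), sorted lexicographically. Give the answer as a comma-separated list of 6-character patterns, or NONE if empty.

000110, 001111, 100011, 100100, 101001, 111010

Round 0: 000110 001111 010000✓ 010100✓ 011100✓ 011101✓ 100011 100100 101001 111010
Round 1: 01-100 010-00 01110-
PIs = {000110, 001111, 01-100, 010-00, 01110-, 100011, 100100, 101001, 111010}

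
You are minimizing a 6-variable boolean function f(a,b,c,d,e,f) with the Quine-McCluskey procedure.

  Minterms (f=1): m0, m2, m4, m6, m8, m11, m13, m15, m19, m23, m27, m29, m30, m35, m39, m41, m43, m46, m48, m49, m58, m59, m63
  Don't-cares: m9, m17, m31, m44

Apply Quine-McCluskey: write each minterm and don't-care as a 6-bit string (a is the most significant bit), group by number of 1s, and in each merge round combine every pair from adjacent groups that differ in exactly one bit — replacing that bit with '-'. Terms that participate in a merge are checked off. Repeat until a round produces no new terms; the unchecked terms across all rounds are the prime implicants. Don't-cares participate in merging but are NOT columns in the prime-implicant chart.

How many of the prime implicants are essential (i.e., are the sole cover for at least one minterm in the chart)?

10

[col 0] 000000*, 000010*, 000100*, 000110*, 001000*, 001001*, 001011*, 001101*, 001111*, 010001*, 010011*, 010111*, 011011*, 011101*, 011110*, 011111*, 100011*, 100111*, 101001*, 101011*, 101100*, 101110*, 110000*, 110001*, 111010*, 111011*, 111111*
[col 1] -01001*, -01011*, -10001, -11011*, -11111*, 0-1011*, 0-1101*, 0-1111*, 00-000, 000-00*, 000-10*, 0000-0*, 0001-0*, 001-01*, 001-11*, 0010-1*, 00100-, 0011-1*, 01-011*, 01-111*, 010-11*, 0100-1, 011-11*, 0111-1*, 01111-, 1-1011*, 10-011, 100-11, 1010-1*, 1011-0, 11000-, 111-11*, 11101-
[col 2] --1011, -010-1, -11-11, 0-1-11, 0-11-1, 000--0, 001--1, 01--11
Prime implicants: --1011, -010-1, -10001, -11-11, 0-1-11, 0-11-1, 00-000, 000--0, 001--1, 00100-, 01--11, 0100-1, 01111-, 10-011, 100-11, 1011-0, 11000-, 11101-
PI chart (minterm → PIs covering it):
  0 | 00-000,000--0
  2 | 000--0  (sole → essential)
  4 | 000--0  (sole → essential)
  6 | 000--0  (sole → essential)
  8 | 00-000,00100-
  11 | --1011,-010-1,0-1-11,001--1
  13 | 0-11-1,001--1
  15 | 0-1-11,0-11-1,001--1
  19 | 01--11,0100-1
  23 | 01--11  (sole → essential)
  27 | --1011,-11-11,0-1-11,01--11
  29 | 0-11-1  (sole → essential)
  30 | 01111-  (sole → essential)
  35 | 10-011,100-11
  39 | 100-11  (sole → essential)
  41 | -010-1  (sole → essential)
  43 | --1011,-010-1,10-011
  46 | 1011-0  (sole → essential)
  48 | 11000-  (sole → essential)
  49 | -10001,11000-
  58 | 11101-  (sole → essential)
  59 | --1011,-11-11,11101-
  63 | -11-11  (sole → essential)
Essential prime implicants: -010-1, -11-11, 0-11-1, 000--0, 01--11, 01111-, 100-11, 1011-0, 11000-, 11101-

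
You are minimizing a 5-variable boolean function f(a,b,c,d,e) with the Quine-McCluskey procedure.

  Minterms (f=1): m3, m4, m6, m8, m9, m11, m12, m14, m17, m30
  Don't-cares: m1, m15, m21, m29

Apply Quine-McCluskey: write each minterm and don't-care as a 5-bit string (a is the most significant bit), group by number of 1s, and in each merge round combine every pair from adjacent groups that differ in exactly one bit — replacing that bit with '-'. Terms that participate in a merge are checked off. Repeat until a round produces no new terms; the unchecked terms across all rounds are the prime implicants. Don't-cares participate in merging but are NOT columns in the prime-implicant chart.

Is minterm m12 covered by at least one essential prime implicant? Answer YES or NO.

YES

[col 0] 00001*, 00011*, 00100*, 00110*, 01000*, 01001*, 01011*, 01100*, 01110*, 01111*, 10001*, 10101*, 11101*, 11110*
[col 1] -0001, -1110, 0-001*, 0-011*, 0-100*, 0-110*, 000-1*, 001-0*, 01-00, 01-11, 010-1*, 0100-, 011-0*, 0111-, 1-101, 10-01
[col 2] 0-0-1, 0-1-0
Prime implicants: -0001, -1110, 0-0-1, 0-1-0, 01-00, 01-11, 0100-, 0111-, 1-101, 10-01
PI chart (minterm → PIs covering it):
  3 | 0-0-1  (sole → essential)
  4 | 0-1-0  (sole → essential)
  6 | 0-1-0  (sole → essential)
  8 | 01-00,0100-
  9 | 0-0-1,0100-
  11 | 0-0-1,01-11
  12 | 0-1-0,01-00
  14 | -1110,0-1-0,0111-
  17 | -0001,10-01
  30 | -1110  (sole → essential)
Essential prime implicants: -1110, 0-0-1, 0-1-0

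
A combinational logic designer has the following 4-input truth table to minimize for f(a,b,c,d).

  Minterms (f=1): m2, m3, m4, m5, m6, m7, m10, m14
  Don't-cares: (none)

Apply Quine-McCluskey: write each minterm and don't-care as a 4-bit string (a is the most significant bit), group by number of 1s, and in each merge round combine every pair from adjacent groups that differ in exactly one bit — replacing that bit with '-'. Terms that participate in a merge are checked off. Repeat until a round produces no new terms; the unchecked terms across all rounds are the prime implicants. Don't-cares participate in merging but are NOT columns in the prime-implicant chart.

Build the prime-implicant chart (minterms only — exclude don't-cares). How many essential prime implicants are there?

3

[col 0] 0010*, 0011*, 0100*, 0101*, 0110*, 0111*, 1010*, 1110*
[col 1] -010*, -110*, 0-10*, 0-11*, 001-*, 01-0*, 01-1*, 010-*, 011-*, 1-10*
[col 2] --10, 0-1-, 01--
Prime implicants: --10, 0-1-, 01--
PI chart (minterm → PIs covering it):
  2 | --10,0-1-
  3 | 0-1-  (sole → essential)
  4 | 01--  (sole → essential)
  5 | 01--  (sole → essential)
  6 | --10,0-1-,01--
  7 | 0-1-,01--
  10 | --10  (sole → essential)
  14 | --10  (sole → essential)
Essential prime implicants: --10, 0-1-, 01--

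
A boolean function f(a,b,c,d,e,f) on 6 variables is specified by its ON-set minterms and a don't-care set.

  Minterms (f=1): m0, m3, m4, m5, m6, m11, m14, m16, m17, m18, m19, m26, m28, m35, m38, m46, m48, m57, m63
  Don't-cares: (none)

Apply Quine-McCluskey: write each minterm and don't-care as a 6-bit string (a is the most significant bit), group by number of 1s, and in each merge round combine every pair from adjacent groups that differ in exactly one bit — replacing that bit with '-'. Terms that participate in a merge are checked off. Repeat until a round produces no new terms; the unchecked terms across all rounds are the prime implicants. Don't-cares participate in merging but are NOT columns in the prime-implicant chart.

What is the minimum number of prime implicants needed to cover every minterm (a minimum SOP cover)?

size-2^0 implicants → 000000(✓)  000011(✓)  000100(✓)  000101(✓)  000110(✓)  001011(✓)  001110(✓)  010000(✓)  010001(✓)  010010(✓)  010011(✓)  011010(✓)  011100  100011(✓)  100110(✓)  101110(✓)  110000(✓)  111001  111111
size-2^1 implicants → -00011  -00110(✓)  -01110(✓)  -10000  0-0000  0-0011  00-011  00-110(✓)  000-00  0001-0  00010-  01-010  0100-0(✓)  0100-1(✓)  01000-(✓)  01001-(✓)  10-110(✓)
size-2^2 implicants → -0-110  0100--
Unchecked terms (primes): -0-110, -00011, -10000, 0-0000, 0-0011, 00-011, 000-00, 0001-0, 00010-, 01-010, 0100--, 011100, 111001, 111111
Minterm coverage:
  m0 ⊆ 0-0000,000-00
  m3 ⊆ -00011,0-0011,00-011
  m4 ⊆ 000-00,0001-0,00010-
  m5 ⊆ 00010- [E]
  m6 ⊆ -0-110,0001-0
  m11 ⊆ 00-011 [E]
  m14 ⊆ -0-110 [E]
  m16 ⊆ -10000,0-0000,0100--
  m17 ⊆ 0100-- [E]
  m18 ⊆ 01-010,0100--
  m19 ⊆ 0-0011,0100--
  m26 ⊆ 01-010 [E]
  m28 ⊆ 011100 [E]
  m35 ⊆ -00011 [E]
  m38 ⊆ -0-110 [E]
  m46 ⊆ -0-110 [E]
  m48 ⊆ -10000 [E]
  m57 ⊆ 111001 [E]
  m63 ⊆ 111111 [E]
E = {-0-110, -00011, -10000, 00-011, 00010-, 01-010, 0100--, 011100, 111001, 111111}
Petrick residual → 0-0000
Cover = b'def' + b'c'd'ef + bc'd'e'f' + a'c'd'e'f' + a'b'd'ef + a'b'c'de' + a'bd'ef' + a'bc'd' + a'bcde'f' + abcd'e'f + abcdef  |cover|=11

11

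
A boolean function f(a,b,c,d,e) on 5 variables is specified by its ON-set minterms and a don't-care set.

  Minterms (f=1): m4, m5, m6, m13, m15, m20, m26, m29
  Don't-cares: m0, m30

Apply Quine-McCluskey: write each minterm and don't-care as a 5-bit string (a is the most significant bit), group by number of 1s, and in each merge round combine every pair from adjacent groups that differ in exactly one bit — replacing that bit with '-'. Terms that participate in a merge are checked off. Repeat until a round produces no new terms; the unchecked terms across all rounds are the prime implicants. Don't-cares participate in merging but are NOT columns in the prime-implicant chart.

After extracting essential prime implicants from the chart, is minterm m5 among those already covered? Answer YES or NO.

NO

[col 0] 00000*, 00100*, 00101*, 00110*, 01101*, 01111*, 10100*, 11010*, 11101*, 11110*
[col 1] -0100, -1101, 0-101, 00-00, 001-0, 0010-, 011-1, 11-10
Prime implicants: -0100, -1101, 0-101, 00-00, 001-0, 0010-, 011-1, 11-10
PI chart (minterm → PIs covering it):
  4 | -0100,00-00,001-0,0010-
  5 | 0-101,0010-
  6 | 001-0  (sole → essential)
  13 | -1101,0-101,011-1
  15 | 011-1  (sole → essential)
  20 | -0100  (sole → essential)
  26 | 11-10  (sole → essential)
  29 | -1101  (sole → essential)
Essential prime implicants: -0100, -1101, 001-0, 011-1, 11-10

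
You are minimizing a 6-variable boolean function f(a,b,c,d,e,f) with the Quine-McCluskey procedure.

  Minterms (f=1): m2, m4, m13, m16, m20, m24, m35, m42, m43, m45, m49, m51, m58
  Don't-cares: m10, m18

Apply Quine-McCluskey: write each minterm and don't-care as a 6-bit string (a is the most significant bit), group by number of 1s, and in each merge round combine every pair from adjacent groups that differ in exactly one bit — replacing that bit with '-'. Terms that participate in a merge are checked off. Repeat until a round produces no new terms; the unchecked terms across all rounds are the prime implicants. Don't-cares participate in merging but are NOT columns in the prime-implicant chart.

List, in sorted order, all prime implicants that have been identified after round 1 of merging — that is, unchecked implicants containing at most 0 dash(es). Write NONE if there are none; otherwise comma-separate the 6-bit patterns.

[col 0] 000010*, 000100*, 001010*, 001101*, 010000*, 010010*, 010100*, 011000*, 100011*, 101010*, 101011*, 101101*, 110001*, 110011*, 111010*
[col 1] -01010, -01101, 0-0010, 0-0100, 00-010, 01-000, 010-00, 0100-0, 1-0011, 1-1010, 10-011, 10101-, 1100-1
Prime implicants: -01010, -01101, 0-0010, 0-0100, 00-010, 01-000, 010-00, 0100-0, 1-0011, 1-1010, 10-011, 10101-, 1100-1

NONE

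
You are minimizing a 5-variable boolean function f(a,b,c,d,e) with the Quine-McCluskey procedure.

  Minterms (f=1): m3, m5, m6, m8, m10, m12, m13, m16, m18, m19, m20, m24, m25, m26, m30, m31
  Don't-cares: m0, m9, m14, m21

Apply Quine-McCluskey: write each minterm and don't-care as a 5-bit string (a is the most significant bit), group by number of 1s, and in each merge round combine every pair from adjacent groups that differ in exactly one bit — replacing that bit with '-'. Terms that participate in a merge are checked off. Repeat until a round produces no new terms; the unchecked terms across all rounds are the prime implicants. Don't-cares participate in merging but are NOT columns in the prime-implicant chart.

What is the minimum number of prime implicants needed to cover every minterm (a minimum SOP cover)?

8

[col 0] 00000*, 00011*, 00101*, 00110*, 01000*, 01001*, 01010*, 01100*, 01101*, 01110*, 10000*, 10010*, 10011*, 10100*, 10101*, 11000*, 11001*, 11010*, 11110*, 11111*
[col 1] -0000*, -0011, -0101, -1000*, -1001*, -1010*, -1110*, 0-000*, 0-101, 0-110, 01-00*, 01-01*, 01-10*, 010-0*, 0100-*, 011-0*, 0110-*, 1-000*, 1-010*, 10-00, 100-0*, 1001-, 1010-, 11-10*, 110-0*, 1100-*, 1111-
[col 2] --000, -1-10, -10-0, -100-, 01--0, 01-0-, 1-0-0
Prime implicants: --000, -0011, -0101, -1-10, -10-0, -100-, 0-101, 0-110, 01--0, 01-0-, 1-0-0, 10-00, 1001-, 1010-, 1111-
PI chart (minterm → PIs covering it):
  3 | -0011  (sole → essential)
  5 | -0101,0-101
  6 | 0-110  (sole → essential)
  8 | --000,-10-0,-100-,01--0,01-0-
  10 | -1-10,-10-0,01--0
  12 | 01--0,01-0-
  13 | 0-101,01-0-
  16 | --000,1-0-0,10-00
  18 | 1-0-0,1001-
  19 | -0011,1001-
  20 | 10-00,1010-
  24 | --000,-10-0,-100-,1-0-0
  25 | -100-  (sole → essential)
  26 | -1-10,-10-0,1-0-0
  30 | -1-10,1111-
  31 | 1111-  (sole → essential)
Essential prime implicants: -0011, -100-, 0-110, 1111-
Petrick residual → 0-101, 01--0, 1-0-0, 10-00
Minimum SOP uses 8 PIs: b'c'de + bc'd' + a'cd'e + a'cde' + a'be' + ac'e' + ab'd'e' + abcd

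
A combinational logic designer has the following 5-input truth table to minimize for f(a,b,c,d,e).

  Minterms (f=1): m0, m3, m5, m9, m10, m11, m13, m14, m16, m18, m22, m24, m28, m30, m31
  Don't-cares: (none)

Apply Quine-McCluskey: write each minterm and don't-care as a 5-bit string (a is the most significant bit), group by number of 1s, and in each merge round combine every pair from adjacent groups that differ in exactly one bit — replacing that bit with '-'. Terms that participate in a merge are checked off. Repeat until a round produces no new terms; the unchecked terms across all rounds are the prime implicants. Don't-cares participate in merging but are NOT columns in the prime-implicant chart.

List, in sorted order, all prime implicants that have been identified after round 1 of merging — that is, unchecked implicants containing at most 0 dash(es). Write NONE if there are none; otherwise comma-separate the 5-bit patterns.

NONE

Round 0: 00000✓ 00011✓ 00101✓ 01001✓ 01010✓ 01011✓ 01101✓ 01110✓ 10000✓ 10010✓ 10110✓ 11000✓ 11100✓ 11110✓ 11111✓
Round 1: -0000 -1110 0-011 0-101 01-01 01-10 010-1 0101- 1-000 1-110 10-10 100-0 11-00 111-0 1111-
PIs = {-0000, -1110, 0-011, 0-101, 01-01, 01-10, 010-1, 0101-, 1-000, 1-110, 10-10, 100-0, 11-00, 111-0, 1111-}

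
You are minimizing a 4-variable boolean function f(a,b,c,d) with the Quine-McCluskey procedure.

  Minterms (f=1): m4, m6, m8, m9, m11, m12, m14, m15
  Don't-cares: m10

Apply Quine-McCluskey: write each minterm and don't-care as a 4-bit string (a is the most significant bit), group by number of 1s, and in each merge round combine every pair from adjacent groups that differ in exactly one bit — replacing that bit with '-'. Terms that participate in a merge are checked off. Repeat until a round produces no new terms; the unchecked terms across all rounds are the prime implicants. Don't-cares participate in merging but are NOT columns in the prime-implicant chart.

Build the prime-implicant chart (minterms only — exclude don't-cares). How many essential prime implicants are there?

Round 0: 0100✓ 0110✓ 1000✓ 1001✓ 1010✓ 1011✓ 1100✓ 1110✓ 1111✓
Round 1: -100✓ -110✓ 01-0✓ 1-00✓ 1-10✓ 1-11✓ 10-0✓ 10-1✓ 100-✓ 101-✓ 11-0✓ 111-✓
Round 2: -1-0 1--0 1-1- 10--
PIs = {-1-0, 1--0, 1-1-, 10--}
Coverage chart:
  m4: -1-0 ←essential
  m6: -1-0 ←essential
  m8: 1--0,10--
  m9: 10-- ←essential
  m11: 1-1-,10--
  m12: -1-0,1--0
  m14: -1-0,1--0,1-1-
  m15: 1-1- ←essential
Essential: -1-0, 1-1-, 10--

3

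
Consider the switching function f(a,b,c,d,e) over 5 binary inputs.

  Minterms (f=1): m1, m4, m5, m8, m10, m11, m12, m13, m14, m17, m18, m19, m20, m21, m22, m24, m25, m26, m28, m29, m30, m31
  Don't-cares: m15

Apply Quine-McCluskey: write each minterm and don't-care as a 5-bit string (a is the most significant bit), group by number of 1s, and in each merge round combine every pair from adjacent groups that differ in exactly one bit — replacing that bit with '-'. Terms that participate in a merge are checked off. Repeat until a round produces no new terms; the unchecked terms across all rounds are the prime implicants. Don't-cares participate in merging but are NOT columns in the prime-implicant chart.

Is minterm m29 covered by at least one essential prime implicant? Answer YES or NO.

size-2^0 implicants → 00001(✓)  00100(✓)  00101(✓)  01000(✓)  01010(✓)  01011(✓)  01100(✓)  01101(✓)  01110(✓)  01111(✓)  10001(✓)  10010(✓)  10011(✓)  10100(✓)  10101(✓)  10110(✓)  11000(✓)  11001(✓)  11010(✓)  11100(✓)  11101(✓)  11110(✓)  11111(✓)
size-2^1 implicants → -0001(✓)  -0100(✓)  -0101(✓)  -1000(✓)  -1010(✓)  -1100(✓)  -1101(✓)  -1110(✓)  -1111(✓)  0-100(✓)  0-101(✓)  00-01(✓)  0010-(✓)  01-00(✓)  01-10(✓)  01-11(✓)  010-0(✓)  0101-(✓)  011-0(✓)  011-1(✓)  0110-(✓)  0111-(✓)  1-001(✓)  1-010(✓)  1-100(✓)  1-101(✓)  1-110(✓)  10-01(✓)  10-10(✓)  100-1  1001-  101-0(✓)  1010-(✓)  11-00(✓)  11-01(✓)  11-10(✓)  110-0(✓)  1100-(✓)  111-0(✓)  111-1(✓)  1110-(✓)  1111-(✓)
size-2^2 implicants → --100(✓)  --101(✓)  -0-01  -010-(✓)  -1-00(✓)  -1-10(✓)  -10-0(✓)  -11-0(✓)  -11-1(✓)  -110-(✓)  -111-(✓)  0-10-(✓)  01--0(✓)  01-1-  011--(✓)  1--01  1--10  1-1-0  1-10-(✓)  11--0(✓)  11-0-  111--(✓)
size-2^3 implicants → --10-  -1--0  -11--
Unchecked terms (primes): --10-, -0-01, -1--0, -11--, 01-1-, 1--01, 1--10, 1-1-0, 100-1, 1001-, 11-0-
Minterm coverage:
  m1 ⊆ -0-01 [E]
  m4 ⊆ --10- [E]
  m5 ⊆ --10-,-0-01
  m8 ⊆ -1--0 [E]
  m10 ⊆ -1--0,01-1-
  m11 ⊆ 01-1- [E]
  m12 ⊆ --10-,-1--0,-11--
  m13 ⊆ --10-,-11--
  m14 ⊆ -1--0,-11--,01-1-
  m17 ⊆ -0-01,1--01,100-1
  m18 ⊆ 1--10,1001-
  m19 ⊆ 100-1,1001-
  m20 ⊆ --10-,1-1-0
  m21 ⊆ --10-,-0-01,1--01
  m22 ⊆ 1--10,1-1-0
  m24 ⊆ -1--0,11-0-
  m25 ⊆ 1--01,11-0-
  m26 ⊆ -1--0,1--10
  m28 ⊆ --10-,-1--0,-11--,1-1-0,11-0-
  m29 ⊆ --10-,-11--,1--01,11-0-
  m30 ⊆ -1--0,-11--,1--10,1-1-0
  m31 ⊆ -11-- [E]
E = {--10-, -0-01, -1--0, -11--, 01-1-}

YES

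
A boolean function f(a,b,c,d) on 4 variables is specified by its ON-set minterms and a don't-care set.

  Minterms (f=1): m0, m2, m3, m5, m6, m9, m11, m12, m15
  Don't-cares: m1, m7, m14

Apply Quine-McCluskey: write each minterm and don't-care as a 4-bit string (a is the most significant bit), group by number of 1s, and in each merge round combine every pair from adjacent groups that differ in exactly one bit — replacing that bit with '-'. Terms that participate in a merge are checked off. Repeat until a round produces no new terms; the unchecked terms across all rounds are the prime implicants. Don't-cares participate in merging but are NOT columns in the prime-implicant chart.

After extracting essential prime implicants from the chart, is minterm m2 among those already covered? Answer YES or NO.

size-2^0 implicants → 0000(✓)  0001(✓)  0010(✓)  0011(✓)  0101(✓)  0110(✓)  0111(✓)  1001(✓)  1011(✓)  1100(✓)  1110(✓)  1111(✓)
size-2^1 implicants → -001(✓)  -011(✓)  -110(✓)  -111(✓)  0-01(✓)  0-10(✓)  0-11(✓)  00-0(✓)  00-1(✓)  000-(✓)  001-(✓)  01-1(✓)  011-(✓)  1-11(✓)  10-1(✓)  11-0  111-(✓)
size-2^2 implicants → --11  -0-1  -11-  0--1  0-1-  00--
Unchecked terms (primes): --11, -0-1, -11-, 0--1, 0-1-, 00--, 11-0
Minterm coverage:
  m0 ⊆ 00-- [E]
  m2 ⊆ 0-1-,00--
  m3 ⊆ --11,-0-1,0--1,0-1-,00--
  m5 ⊆ 0--1 [E]
  m6 ⊆ -11-,0-1-
  m9 ⊆ -0-1 [E]
  m11 ⊆ --11,-0-1
  m12 ⊆ 11-0 [E]
  m15 ⊆ --11,-11-
E = {-0-1, 0--1, 00--, 11-0}

YES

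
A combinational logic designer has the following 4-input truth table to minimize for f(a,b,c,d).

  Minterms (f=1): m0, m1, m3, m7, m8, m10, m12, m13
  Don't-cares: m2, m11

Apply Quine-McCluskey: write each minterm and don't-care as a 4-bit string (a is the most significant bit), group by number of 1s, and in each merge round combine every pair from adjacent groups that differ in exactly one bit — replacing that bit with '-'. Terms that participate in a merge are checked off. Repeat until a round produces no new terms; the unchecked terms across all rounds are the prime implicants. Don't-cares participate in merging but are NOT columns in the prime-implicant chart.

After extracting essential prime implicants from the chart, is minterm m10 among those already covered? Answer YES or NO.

[col 0] 0000*, 0001*, 0010*, 0011*, 0111*, 1000*, 1010*, 1011*, 1100*, 1101*
[col 1] -000*, -010*, -011*, 0-11, 00-0*, 00-1*, 000-*, 001-*, 1-00, 10-0*, 101-*, 110-
[col 2] -0-0, -01-, 00--
Prime implicants: -0-0, -01-, 0-11, 00--, 1-00, 110-
PI chart (minterm → PIs covering it):
  0 | -0-0,00--
  1 | 00--  (sole → essential)
  3 | -01-,0-11,00--
  7 | 0-11  (sole → essential)
  8 | -0-0,1-00
  10 | -0-0,-01-
  12 | 1-00,110-
  13 | 110-  (sole → essential)
Essential prime implicants: 0-11, 00--, 110-

NO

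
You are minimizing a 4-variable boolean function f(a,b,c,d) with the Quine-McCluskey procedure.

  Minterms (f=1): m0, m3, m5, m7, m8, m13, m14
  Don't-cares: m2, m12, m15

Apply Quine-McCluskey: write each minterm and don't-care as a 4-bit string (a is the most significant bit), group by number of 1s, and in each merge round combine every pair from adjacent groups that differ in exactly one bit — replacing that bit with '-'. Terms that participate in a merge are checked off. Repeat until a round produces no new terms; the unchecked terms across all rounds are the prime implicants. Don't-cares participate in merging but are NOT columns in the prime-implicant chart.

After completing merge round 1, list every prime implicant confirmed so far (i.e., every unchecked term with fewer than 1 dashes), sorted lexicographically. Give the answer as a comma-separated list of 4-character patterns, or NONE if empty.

NONE

[col 0] 0000*, 0010*, 0011*, 0101*, 0111*, 1000*, 1100*, 1101*, 1110*, 1111*
[col 1] -000, -101*, -111*, 0-11, 00-0, 001-, 01-1*, 1-00, 11-0*, 11-1*, 110-*, 111-*
[col 2] -1-1, 11--
Prime implicants: -000, -1-1, 0-11, 00-0, 001-, 1-00, 11--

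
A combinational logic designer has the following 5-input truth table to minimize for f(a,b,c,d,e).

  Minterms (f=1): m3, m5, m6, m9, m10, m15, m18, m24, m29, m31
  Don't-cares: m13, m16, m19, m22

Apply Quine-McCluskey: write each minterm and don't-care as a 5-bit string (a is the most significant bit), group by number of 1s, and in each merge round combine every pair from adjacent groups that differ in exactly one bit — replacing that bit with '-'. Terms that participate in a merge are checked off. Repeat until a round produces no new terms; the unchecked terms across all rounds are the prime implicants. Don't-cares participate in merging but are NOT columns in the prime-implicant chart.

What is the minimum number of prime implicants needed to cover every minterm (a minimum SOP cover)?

Round 0: 00011✓ 00101✓ 00110✓ 01001✓ 01010 01101✓ 01111✓ 10000✓ 10010✓ 10011✓ 10110✓ 11000✓ 11101✓ 11111✓
Round 1: -0011 -0110 -1101✓ -1111✓ 0-101 01-01 011-1✓ 1-000 10-10 100-0 1001- 111-1✓
Round 2: -11-1
PIs = {-0011, -0110, -11-1, 0-101, 01-01, 01010, 1-000, 10-10, 100-0, 1001-}
Coverage chart:
  m3: -0011 ←essential
  m5: 0-101 ←essential
  m6: -0110 ←essential
  m9: 01-01 ←essential
  m10: 01010 ←essential
  m15: -11-1 ←essential
  m18: 10-10,100-0,1001-
  m24: 1-000 ←essential
  m29: -11-1 ←essential
  m31: -11-1 ←essential
Essential: -0011, -0110, -11-1, 0-101, 01-01, 01010, 1-000
Petrick residual → 10-10
Min cover (8 terms): b'c'de + b'cde' + bce + a'cd'e + a'bd'e + a'bc'de' + ac'd'e' + ab'de'

8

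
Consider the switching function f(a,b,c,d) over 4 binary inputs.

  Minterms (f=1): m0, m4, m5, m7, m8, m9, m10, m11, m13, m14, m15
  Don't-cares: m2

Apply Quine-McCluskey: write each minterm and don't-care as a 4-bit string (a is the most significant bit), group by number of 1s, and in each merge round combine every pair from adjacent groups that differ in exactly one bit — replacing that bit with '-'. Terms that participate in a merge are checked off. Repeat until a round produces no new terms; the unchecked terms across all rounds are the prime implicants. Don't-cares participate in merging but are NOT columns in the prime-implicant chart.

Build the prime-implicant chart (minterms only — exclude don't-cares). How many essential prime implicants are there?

2

size-2^0 implicants → 0000(✓)  0010(✓)  0100(✓)  0101(✓)  0111(✓)  1000(✓)  1001(✓)  1010(✓)  1011(✓)  1101(✓)  1110(✓)  1111(✓)
size-2^1 implicants → -000(✓)  -010(✓)  -101(✓)  -111(✓)  0-00  00-0(✓)  01-1(✓)  010-  1-01(✓)  1-10(✓)  1-11(✓)  10-0(✓)  10-1(✓)  100-(✓)  101-(✓)  11-1(✓)  111-(✓)
size-2^2 implicants → -0-0  -1-1  1--1  1-1-  10--
Unchecked terms (primes): -0-0, -1-1, 0-00, 010-, 1--1, 1-1-, 10--
Minterm coverage:
  m0 ⊆ -0-0,0-00
  m4 ⊆ 0-00,010-
  m5 ⊆ -1-1,010-
  m7 ⊆ -1-1 [E]
  m8 ⊆ -0-0,10--
  m9 ⊆ 1--1,10--
  m10 ⊆ -0-0,1-1-,10--
  m11 ⊆ 1--1,1-1-,10--
  m13 ⊆ -1-1,1--1
  m14 ⊆ 1-1- [E]
  m15 ⊆ -1-1,1--1,1-1-
E = {-1-1, 1-1-}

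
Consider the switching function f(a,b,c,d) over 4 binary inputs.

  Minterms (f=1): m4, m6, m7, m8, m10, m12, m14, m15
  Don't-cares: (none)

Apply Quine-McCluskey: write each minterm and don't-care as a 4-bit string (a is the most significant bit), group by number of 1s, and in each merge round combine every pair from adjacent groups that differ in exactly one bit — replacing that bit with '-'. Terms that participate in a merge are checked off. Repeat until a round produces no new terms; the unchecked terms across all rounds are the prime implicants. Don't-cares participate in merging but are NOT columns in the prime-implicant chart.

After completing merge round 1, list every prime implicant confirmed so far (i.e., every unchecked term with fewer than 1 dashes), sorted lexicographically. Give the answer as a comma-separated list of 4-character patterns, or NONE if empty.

Round 0: 0100✓ 0110✓ 0111✓ 1000✓ 1010✓ 1100✓ 1110✓ 1111✓
Round 1: -100✓ -110✓ -111✓ 01-0✓ 011-✓ 1-00✓ 1-10✓ 10-0✓ 11-0✓ 111-✓
Round 2: -1-0 -11- 1--0
PIs = {-1-0, -11-, 1--0}

NONE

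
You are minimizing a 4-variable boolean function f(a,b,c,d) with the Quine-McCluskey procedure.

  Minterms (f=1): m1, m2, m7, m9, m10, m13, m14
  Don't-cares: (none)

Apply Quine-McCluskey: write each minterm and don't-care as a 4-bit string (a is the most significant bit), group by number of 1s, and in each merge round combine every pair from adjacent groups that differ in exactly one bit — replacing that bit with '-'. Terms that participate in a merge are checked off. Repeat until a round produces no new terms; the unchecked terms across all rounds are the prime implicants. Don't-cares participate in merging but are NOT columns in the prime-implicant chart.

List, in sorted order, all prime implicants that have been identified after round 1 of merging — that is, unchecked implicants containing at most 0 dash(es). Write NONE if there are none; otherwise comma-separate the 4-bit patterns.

Round 0: 0001✓ 0010✓ 0111 1001✓ 1010✓ 1101✓ 1110✓
Round 1: -001 -010 1-01 1-10
PIs = {-001, -010, 0111, 1-01, 1-10}

0111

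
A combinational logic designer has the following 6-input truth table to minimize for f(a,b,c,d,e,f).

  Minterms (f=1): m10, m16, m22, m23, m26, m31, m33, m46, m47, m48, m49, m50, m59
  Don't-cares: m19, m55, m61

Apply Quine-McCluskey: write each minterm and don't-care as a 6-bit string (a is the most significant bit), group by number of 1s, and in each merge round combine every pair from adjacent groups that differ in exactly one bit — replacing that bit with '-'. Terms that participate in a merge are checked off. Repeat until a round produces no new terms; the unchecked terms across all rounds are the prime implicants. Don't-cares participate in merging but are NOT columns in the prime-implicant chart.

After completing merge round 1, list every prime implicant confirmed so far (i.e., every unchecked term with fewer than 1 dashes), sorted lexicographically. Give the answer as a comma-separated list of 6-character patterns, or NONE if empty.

size-2^0 implicants → 001010(✓)  010000(✓)  010011(✓)  010110(✓)  010111(✓)  011010(✓)  011111(✓)  100001(✓)  101110(✓)  101111(✓)  110000(✓)  110001(✓)  110010(✓)  110111(✓)  111011  111101
size-2^1 implicants → -10000  -10111  0-1010  01-111  010-11  01011-  1-0001  10111-  1100-0  11000-
Unchecked terms (primes): -10000, -10111, 0-1010, 01-111, 010-11, 01011-, 1-0001, 10111-, 1100-0, 11000-, 111011, 111101

111011, 111101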